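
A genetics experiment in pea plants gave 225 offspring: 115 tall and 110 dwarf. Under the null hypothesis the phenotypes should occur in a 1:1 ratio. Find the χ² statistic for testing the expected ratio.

0.111

Under the 1:1 hypothesis (Σ ratio = 2, N = 225):
  tall: 225 × 1/2 = 112.5
  dwarf: 225 × 1/2 = 112.5
χ² = Σ (O − E)² / E
  tall: (115 − 112.5)² / 112.5 = 0.0556
  dwarf: (110 − 112.5)² / 112.5 = 0.0556
χ² = 0.0556 + 0.0556 = 0.1112 ≈ 0.111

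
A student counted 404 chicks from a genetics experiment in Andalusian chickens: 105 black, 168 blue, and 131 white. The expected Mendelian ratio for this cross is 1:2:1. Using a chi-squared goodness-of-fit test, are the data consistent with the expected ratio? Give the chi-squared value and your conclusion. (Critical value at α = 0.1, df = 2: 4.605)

Expected counts for N = 404 under a 1:2:1 ratio (total parts = 4):
  black: 404 × 1/4 = 101
  blue: 404 × 2/4 = 202
  white: 404 × 1/4 = 101
χ² = Σ (O − E)² / E
  black: (105 − 101)² / 101 = 0.1584
  blue: (168 − 202)² / 202 = 5.7228
  white: (131 − 101)² / 101 = 8.9109
χ² = 0.1584 + 5.7228 + 8.9109 = 14.7921 ≈ 14.792
Degrees of freedom = 3 − 1 = 2; critical value at α = 0.1 is 4.605.
Since 14.792 > 4.605, we reject the null hypothesis — the data do not fit the 1:2:1 ratio.

14.792; not consistent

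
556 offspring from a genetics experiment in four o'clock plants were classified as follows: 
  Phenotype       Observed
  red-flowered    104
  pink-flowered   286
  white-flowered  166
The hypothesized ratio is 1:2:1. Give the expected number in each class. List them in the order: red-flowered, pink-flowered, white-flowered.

Expected counts for N = 556 under a 1:2:1 ratio (total parts = 4):
  red-flowered: 556 × 1/4 = 139
  pink-flowered: 556 × 2/4 = 278
  white-flowered: 556 × 1/4 = 139

139, 278, 139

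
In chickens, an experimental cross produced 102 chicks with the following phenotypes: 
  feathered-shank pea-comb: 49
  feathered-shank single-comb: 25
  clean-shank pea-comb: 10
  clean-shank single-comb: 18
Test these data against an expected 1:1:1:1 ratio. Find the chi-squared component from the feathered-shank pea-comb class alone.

21.657

Total ratio parts = 4. Expected numbers out of 102:
  feathered-shank pea-comb: 102 × 1/4 = 25.5
  feathered-shank single-comb: 102 × 1/4 = 25.5
  clean-shank pea-comb: 102 × 1/4 = 25.5
  clean-shank single-comb: 102 × 1/4 = 25.5
Contribution of feathered-shank pea-comb: (49 − 25.5)² / 25.5 = 21.6569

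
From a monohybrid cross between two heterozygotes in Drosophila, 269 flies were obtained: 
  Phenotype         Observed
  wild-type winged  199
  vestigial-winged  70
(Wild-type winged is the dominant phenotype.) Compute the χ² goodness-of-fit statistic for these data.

For a monohybrid cross between heterozygotes with complete dominance, the expected phenotypic ratio is 3:1.
Expected counts for N = 269 under a 3:1 ratio (total parts = 4):
  wild-type winged: 269 × 3/4 = 201.75
  vestigial-winged: 269 × 1/4 = 67.25
χ² = Σ (O − E)² / E
  wild-type winged: (199 − 201.75)² / 201.75 = 0.0375
  vestigial-winged: (70 − 67.25)² / 67.25 = 0.1125
χ² = 0.0375 + 0.1125 = 0.150

0.150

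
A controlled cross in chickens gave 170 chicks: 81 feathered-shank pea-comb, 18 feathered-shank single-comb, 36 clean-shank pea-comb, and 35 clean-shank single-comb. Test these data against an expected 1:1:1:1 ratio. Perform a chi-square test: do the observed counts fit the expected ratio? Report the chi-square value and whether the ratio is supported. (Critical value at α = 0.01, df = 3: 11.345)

The 1:1:1:1 ratio has 4 parts, so with N = 170 the expected counts are:
  feathered-shank pea-comb: 170 × 1/4 = 42.5
  feathered-shank single-comb: 170 × 1/4 = 42.5
  clean-shank pea-comb: 170 × 1/4 = 42.5
  clean-shank single-comb: 170 × 1/4 = 42.5
χ² = Σ (O − E)² / E
  feathered-shank pea-comb: (81 − 42.5)² / 42.5 = 34.8765
  feathered-shank single-comb: (18 − 42.5)² / 42.5 = 14.1235
  clean-shank pea-comb: (36 − 42.5)² / 42.5 = 0.9941
  clean-shank single-comb: (35 − 42.5)² / 42.5 = 1.3235
χ² = 34.8765 + 14.1235 + 0.9941 + 1.3235 = 51.3176 ≈ 51.318
Degrees of freedom = 4 − 1 = 3; critical value at α = 0.01 is 11.345.
Since 51.318 > 11.345, we reject the null hypothesis — the data do not fit the 1:1:1:1 ratio.

51.318; not consistent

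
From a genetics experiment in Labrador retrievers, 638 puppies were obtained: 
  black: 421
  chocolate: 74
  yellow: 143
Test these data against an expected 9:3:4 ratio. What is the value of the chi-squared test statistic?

The 9:3:4 ratio has 16 parts, so with N = 638 the expected counts are:
  black: 638 × 9/16 = 358.875
  chocolate: 638 × 3/16 = 119.625
  yellow: 638 × 4/16 = 159.5
χ² = Σ (O − E)² / E
  black: (421 − 358.875)² / 358.875 = 10.7545
  chocolate: (74 − 119.625)² / 119.625 = 17.4014
  yellow: (143 − 159.5)² / 159.5 = 1.7069
χ² = 10.7545 + 17.4014 + 1.7069 = 29.8628 ≈ 29.863

29.863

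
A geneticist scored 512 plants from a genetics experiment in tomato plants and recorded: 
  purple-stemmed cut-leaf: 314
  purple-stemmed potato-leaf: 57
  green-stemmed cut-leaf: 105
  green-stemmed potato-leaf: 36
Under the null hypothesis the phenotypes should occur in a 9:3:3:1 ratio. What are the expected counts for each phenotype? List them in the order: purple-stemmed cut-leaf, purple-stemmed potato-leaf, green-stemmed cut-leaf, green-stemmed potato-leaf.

Under the 9:3:3:1 hypothesis (Σ ratio = 16, N = 512):
  purple-stemmed cut-leaf: 512 × 9/16 = 288
  purple-stemmed potato-leaf: 512 × 3/16 = 96
  green-stemmed cut-leaf: 512 × 3/16 = 96
  green-stemmed potato-leaf: 512 × 1/16 = 32

288, 96, 96, 32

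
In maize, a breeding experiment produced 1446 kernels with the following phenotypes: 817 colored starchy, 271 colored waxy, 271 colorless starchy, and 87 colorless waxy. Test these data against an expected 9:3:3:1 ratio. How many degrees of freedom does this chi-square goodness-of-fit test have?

3

A goodness-of-fit test with 4 phenotype classes has df = 4 − 1 = 3.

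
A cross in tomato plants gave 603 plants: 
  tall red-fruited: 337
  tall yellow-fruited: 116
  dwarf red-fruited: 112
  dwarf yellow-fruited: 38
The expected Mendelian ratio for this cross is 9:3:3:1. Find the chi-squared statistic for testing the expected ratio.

The 9:3:3:1 ratio has 16 parts, so with N = 603 the expected counts are:
  tall red-fruited: 603 × 9/16 = 339.1875
  tall yellow-fruited: 603 × 3/16 = 113.0625
  dwarf red-fruited: 603 × 3/16 = 113.0625
  dwarf yellow-fruited: 603 × 1/16 = 37.6875
χ² = Σ (O − E)² / E
  tall red-fruited: (337 − 339.1875)² / 339.1875 = 0.0141
  tall yellow-fruited: (116 − 113.0625)² / 113.0625 = 0.0763
  dwarf red-fruited: (112 − 113.0625)² / 113.0625 = 0.0100
  dwarf yellow-fruited: (38 − 37.6875)² / 37.6875 = 0.0026
χ² = 0.0141 + 0.0763 + 0.0100 + 0.0026 = 0.103

0.103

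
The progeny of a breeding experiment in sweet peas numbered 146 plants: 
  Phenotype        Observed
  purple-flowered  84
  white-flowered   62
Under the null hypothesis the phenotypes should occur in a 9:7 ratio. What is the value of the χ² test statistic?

0.098

Under the 9:7 hypothesis (Σ ratio = 16, N = 146):
  purple-flowered: 146 × 9/16 = 82.125
  white-flowered: 146 × 7/16 = 63.875
χ² = Σ (O − E)² / E
  purple-flowered: (84 − 82.125)² / 82.125 = 0.0428
  white-flowered: (62 − 63.875)² / 63.875 = 0.0550
χ² = 0.0428 + 0.0550 = 0.0978 ≈ 0.098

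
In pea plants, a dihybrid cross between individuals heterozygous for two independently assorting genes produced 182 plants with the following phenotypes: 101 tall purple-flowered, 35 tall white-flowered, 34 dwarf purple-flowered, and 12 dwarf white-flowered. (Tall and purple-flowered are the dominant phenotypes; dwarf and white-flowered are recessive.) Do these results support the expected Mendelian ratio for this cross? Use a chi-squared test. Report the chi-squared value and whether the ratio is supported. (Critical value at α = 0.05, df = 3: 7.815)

A dihybrid F₂ with independent assortment and complete dominance at both loci gives a 9:3:3:1 phenotypic ratio.
Expected counts for N = 182 under a 9:3:3:1 ratio (total parts = 16):
  tall purple-flowered: 182 × 9/16 = 102.375
  tall white-flowered: 182 × 3/16 = 34.125
  dwarf purple-flowered: 182 × 3/16 = 34.125
  dwarf white-flowered: 182 × 1/16 = 11.375
χ² = Σ (O − E)² / E
  tall purple-flowered: (101 − 102.375)² / 102.375 = 0.0185
  tall white-flowered: (35 − 34.125)² / 34.125 = 0.0224
  dwarf purple-flowered: (34 − 34.125)² / 34.125 = 0.0005
  dwarf white-flowered: (12 − 11.375)² / 11.375 = 0.0343
χ² = 0.0185 + 0.0224 + 0.0005 + 0.0343 = 0.0757 ≈ 0.076
Degrees of freedom = 4 − 1 = 3; critical value at α = 0.05 is 7.815.
Since 0.076 < 7.815, we fail to reject the null hypothesis — the data are consistent with the 9:3:3:1 ratio.

0.076; consistent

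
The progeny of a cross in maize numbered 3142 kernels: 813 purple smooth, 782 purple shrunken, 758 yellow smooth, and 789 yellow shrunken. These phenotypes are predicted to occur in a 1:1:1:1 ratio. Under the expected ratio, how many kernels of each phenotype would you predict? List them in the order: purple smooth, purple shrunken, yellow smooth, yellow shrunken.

Total ratio parts = 4. Expected numbers out of 3142:
  purple smooth: 3142 × 1/4 = 785.5
  purple shrunken: 3142 × 1/4 = 785.5
  yellow smooth: 3142 × 1/4 = 785.5
  yellow shrunken: 3142 × 1/4 = 785.5

785.5, 785.5, 785.5, 785.5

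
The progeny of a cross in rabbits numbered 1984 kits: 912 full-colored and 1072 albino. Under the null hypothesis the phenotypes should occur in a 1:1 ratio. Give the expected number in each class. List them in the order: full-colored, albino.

992, 992

The 1:1 ratio has 2 parts, so with N = 1984 the expected counts are:
  full-colored: 1984 × 1/2 = 992
  albino: 1984 × 1/2 = 992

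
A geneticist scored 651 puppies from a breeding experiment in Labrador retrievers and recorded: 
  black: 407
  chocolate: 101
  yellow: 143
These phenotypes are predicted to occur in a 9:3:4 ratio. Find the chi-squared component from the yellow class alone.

Total ratio parts = 16. Expected numbers out of 651:
  black: 651 × 9/16 = 366.1875
  chocolate: 651 × 3/16 = 122.0625
  yellow: 651 × 4/16 = 162.75
Contribution of yellow: (143 − 162.75)² / 162.75 = 2.3967

2.397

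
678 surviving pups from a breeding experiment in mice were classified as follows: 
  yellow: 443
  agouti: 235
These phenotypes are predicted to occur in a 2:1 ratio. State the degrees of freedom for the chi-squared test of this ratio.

A goodness-of-fit test with 2 phenotype classes has df = 2 − 1 = 1.

1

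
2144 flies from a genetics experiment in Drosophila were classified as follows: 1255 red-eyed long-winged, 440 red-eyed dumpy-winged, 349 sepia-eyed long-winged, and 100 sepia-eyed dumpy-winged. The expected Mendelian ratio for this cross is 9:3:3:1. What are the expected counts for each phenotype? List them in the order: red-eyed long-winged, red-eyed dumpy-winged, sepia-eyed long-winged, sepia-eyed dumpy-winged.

Expected counts for N = 2144 under a 9:3:3:1 ratio (total parts = 16):
  red-eyed long-winged: 2144 × 9/16 = 1206
  red-eyed dumpy-winged: 2144 × 3/16 = 402
  sepia-eyed long-winged: 2144 × 3/16 = 402
  sepia-eyed dumpy-winged: 2144 × 1/16 = 134

1206, 402, 402, 134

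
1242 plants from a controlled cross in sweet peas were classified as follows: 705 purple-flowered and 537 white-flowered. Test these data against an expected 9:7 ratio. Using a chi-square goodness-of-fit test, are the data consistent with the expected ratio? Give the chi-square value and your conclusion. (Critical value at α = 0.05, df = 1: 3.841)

0.133; consistent

The 9:7 ratio has 16 parts, so with N = 1242 the expected counts are:
  purple-flowered: 1242 × 9/16 = 698.625
  white-flowered: 1242 × 7/16 = 543.375
χ² = Σ (O − E)² / E
  purple-flowered: (705 − 698.625)² / 698.625 = 0.0582
  white-flowered: (537 − 543.375)² / 543.375 = 0.0748
χ² = 0.0582 + 0.0748 = 0.133
Degrees of freedom = 2 − 1 = 1; critical value at α = 0.05 is 3.841.
Since 0.133 < 3.841, we fail to reject the null hypothesis — the data are consistent with the 9:7 ratio.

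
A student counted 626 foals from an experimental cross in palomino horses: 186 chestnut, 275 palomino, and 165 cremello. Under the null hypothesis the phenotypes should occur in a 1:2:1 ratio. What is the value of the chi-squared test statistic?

10.636

The 1:2:1 ratio has 4 parts, so with N = 626 the expected counts are:
  chestnut: 626 × 1/4 = 156.5
  palomino: 626 × 2/4 = 313
  cremello: 626 × 1/4 = 156.5
χ² = Σ (O − E)² / E
  chestnut: (186 − 156.5)² / 156.5 = 5.5607
  palomino: (275 − 313)² / 313 = 4.6134
  cremello: (165 − 156.5)² / 156.5 = 0.4617
χ² = 5.5607 + 4.6134 + 0.4617 = 10.6358 ≈ 10.636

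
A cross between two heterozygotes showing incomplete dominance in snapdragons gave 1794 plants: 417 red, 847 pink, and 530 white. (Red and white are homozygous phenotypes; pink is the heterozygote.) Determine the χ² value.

19.809

With incomplete dominance, a heterozygote × heterozygote cross gives a 1:2:1 phenotypic ratio.
Under the 1:2:1 hypothesis (Σ ratio = 4, N = 1794):
  red: 1794 × 1/4 = 448.5
  pink: 1794 × 2/4 = 897
  white: 1794 × 1/4 = 448.5
χ² = Σ (O − E)² / E
  red: (417 − 448.5)² / 448.5 = 2.2124
  pink: (847 − 897)² / 897 = 2.7871
  white: (530 − 448.5)² / 448.5 = 14.8099
χ² = 2.2124 + 2.7871 + 14.8099 = 19.8094 ≈ 19.809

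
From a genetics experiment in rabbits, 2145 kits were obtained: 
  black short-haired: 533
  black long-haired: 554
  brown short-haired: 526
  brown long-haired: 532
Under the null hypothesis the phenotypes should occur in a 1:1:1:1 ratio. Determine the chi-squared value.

The 1:1:1:1 ratio has 4 parts, so with N = 2145 the expected counts are:
  black short-haired: 2145 × 1/4 = 536.25
  black long-haired: 2145 × 1/4 = 536.25
  brown short-haired: 2145 × 1/4 = 536.25
  brown long-haired: 2145 × 1/4 = 536.25
χ² = Σ (O − E)² / E
  black short-haired: (533 − 536.25)² / 536.25 = 0.0197
  black long-haired: (554 − 536.25)² / 536.25 = 0.5875
  brown short-haired: (526 − 536.25)² / 536.25 = 0.1959
  brown long-haired: (532 − 536.25)² / 536.25 = 0.0337
χ² = 0.0197 + 0.5875 + 0.1959 + 0.0337 = 0.8368 ≈ 0.837

0.837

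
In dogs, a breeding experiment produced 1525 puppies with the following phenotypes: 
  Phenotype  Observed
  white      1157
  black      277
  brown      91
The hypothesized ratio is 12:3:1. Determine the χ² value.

0.628

Expected counts for N = 1525 under a 12:3:1 ratio (total parts = 16):
  white: 1525 × 12/16 = 1143.75
  black: 1525 × 3/16 = 285.9375
  brown: 1525 × 1/16 = 95.3125
χ² = Σ (O − E)² / E
  white: (1157 − 1143.75)² / 1143.75 = 0.1535
  black: (277 − 285.9375)² / 285.9375 = 0.2794
  brown: (91 − 95.3125)² / 95.3125 = 0.1951
χ² = 0.1535 + 0.2794 + 0.1951 = 0.628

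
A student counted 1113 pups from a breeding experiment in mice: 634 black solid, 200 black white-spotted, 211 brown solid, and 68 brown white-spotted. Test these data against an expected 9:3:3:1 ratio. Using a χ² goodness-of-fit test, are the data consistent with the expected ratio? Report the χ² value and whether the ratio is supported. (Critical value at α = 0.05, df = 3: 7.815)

Under the 9:3:3:1 hypothesis (Σ ratio = 16, N = 1113):
  black solid: 1113 × 9/16 = 626.0625
  black white-spotted: 1113 × 3/16 = 208.6875
  brown solid: 1113 × 3/16 = 208.6875
  brown white-spotted: 1113 × 1/16 = 69.5625
χ² = Σ (O − E)² / E
  black solid: (634 − 626.0625)² / 626.0625 = 0.1006
  black white-spotted: (200 − 208.6875)² / 208.6875 = 0.3617
  brown solid: (211 − 208.6875)² / 208.6875 = 0.0256
  brown white-spotted: (68 − 69.5625)² / 69.5625 = 0.0351
χ² = 0.1006 + 0.3617 + 0.0256 + 0.0351 = 0.523
Degrees of freedom = 4 − 1 = 3; critical value at α = 0.05 is 7.815.
Since 0.523 < 7.815, we fail to reject the null hypothesis — the data are consistent with the 9:3:3:1 ratio.

0.523; consistent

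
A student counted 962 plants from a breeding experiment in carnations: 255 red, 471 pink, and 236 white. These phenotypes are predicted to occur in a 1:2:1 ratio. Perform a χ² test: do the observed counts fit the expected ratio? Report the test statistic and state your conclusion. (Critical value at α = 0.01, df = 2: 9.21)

1.166; consistent

Under the 1:2:1 hypothesis (Σ ratio = 4, N = 962):
  red: 962 × 1/4 = 240.5
  pink: 962 × 2/4 = 481
  white: 962 × 1/4 = 240.5
χ² = Σ (O − E)² / E
  red: (255 − 240.5)² / 240.5 = 0.8742
  pink: (471 − 481)² / 481 = 0.2079
  white: (236 − 240.5)² / 240.5 = 0.0842
χ² = 0.8742 + 0.2079 + 0.0842 = 1.1663 ≈ 1.166
Degrees of freedom = 3 − 1 = 2; critical value at α = 0.01 is 9.21.
Since 1.166 < 9.21, we fail to reject the null hypothesis — the data are consistent with the 1:2:1 ratio.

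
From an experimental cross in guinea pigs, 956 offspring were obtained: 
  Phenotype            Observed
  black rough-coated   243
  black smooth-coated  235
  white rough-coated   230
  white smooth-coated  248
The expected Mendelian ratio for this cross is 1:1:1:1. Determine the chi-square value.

Expected counts for N = 956 under a 1:1:1:1 ratio (total parts = 4):
  black rough-coated: 956 × 1/4 = 239
  black smooth-coated: 956 × 1/4 = 239
  white rough-coated: 956 × 1/4 = 239
  white smooth-coated: 956 × 1/4 = 239
χ² = Σ (O − E)² / E
  black rough-coated: (243 − 239)² / 239 = 0.0669
  black smooth-coated: (235 − 239)² / 239 = 0.0669
  white rough-coated: (230 − 239)² / 239 = 0.3389
  white smooth-coated: (248 − 239)² / 239 = 0.3389
χ² = 0.0669 + 0.0669 + 0.3389 + 0.3389 = 0.8116 ≈ 0.812

0.812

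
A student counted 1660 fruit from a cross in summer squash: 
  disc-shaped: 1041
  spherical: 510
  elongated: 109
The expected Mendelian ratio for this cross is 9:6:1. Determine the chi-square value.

32.916

Expected counts for N = 1660 under a 9:6:1 ratio (total parts = 16):
  disc-shaped: 1660 × 9/16 = 933.75
  spherical: 1660 × 6/16 = 622.5
  elongated: 1660 × 1/16 = 103.75
χ² = Σ (O − E)² / E
  disc-shaped: (1041 − 933.75)² / 933.75 = 12.3187
  spherical: (510 − 622.5)² / 622.5 = 20.3313
  elongated: (109 − 103.75)² / 103.75 = 0.2657
χ² = 12.3187 + 20.3313 + 0.2657 = 32.9157 ≈ 32.916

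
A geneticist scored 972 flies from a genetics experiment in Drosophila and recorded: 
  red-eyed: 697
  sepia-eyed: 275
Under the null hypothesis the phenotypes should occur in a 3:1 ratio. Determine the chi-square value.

Under the 3:1 hypothesis (Σ ratio = 4, N = 972):
  red-eyed: 972 × 3/4 = 729
  sepia-eyed: 972 × 1/4 = 243
χ² = Σ (O − E)² / E
  red-eyed: (697 − 729)² / 729 = 1.4047
  sepia-eyed: (275 − 243)² / 243 = 4.2140
χ² = 1.4047 + 4.2140 = 5.6187 ≈ 5.619

5.619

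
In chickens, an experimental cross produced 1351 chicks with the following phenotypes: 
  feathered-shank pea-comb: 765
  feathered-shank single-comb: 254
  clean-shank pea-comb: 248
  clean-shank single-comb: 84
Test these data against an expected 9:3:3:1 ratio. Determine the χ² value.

Expected counts for N = 1351 under a 9:3:3:1 ratio (total parts = 16):
  feathered-shank pea-comb: 1351 × 9/16 = 759.9375
  feathered-shank single-comb: 1351 × 3/16 = 253.3125
  clean-shank pea-comb: 1351 × 3/16 = 253.3125
  clean-shank single-comb: 1351 × 1/16 = 84.4375
χ² = Σ (O − E)² / E
  feathered-shank pea-comb: (765 − 759.9375)² / 759.9375 = 0.0337
  feathered-shank single-comb: (254 − 253.3125)² / 253.3125 = 0.0019
  clean-shank pea-comb: (248 − 253.3125)² / 253.3125 = 0.1114
  clean-shank single-comb: (84 − 84.4375)² / 84.4375 = 0.0023
χ² = 0.0337 + 0.0019 + 0.1114 + 0.0023 = 0.1493 ≈ 0.149

0.149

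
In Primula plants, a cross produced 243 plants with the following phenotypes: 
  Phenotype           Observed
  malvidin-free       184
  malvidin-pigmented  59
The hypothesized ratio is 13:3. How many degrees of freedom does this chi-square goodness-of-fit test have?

1

A goodness-of-fit test with 2 phenotype classes has df = 2 − 1 = 1.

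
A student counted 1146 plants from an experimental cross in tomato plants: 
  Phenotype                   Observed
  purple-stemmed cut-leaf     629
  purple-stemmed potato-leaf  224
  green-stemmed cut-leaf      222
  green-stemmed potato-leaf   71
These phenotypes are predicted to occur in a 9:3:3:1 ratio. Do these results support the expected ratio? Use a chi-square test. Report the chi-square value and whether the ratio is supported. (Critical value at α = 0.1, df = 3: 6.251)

The 9:3:3:1 ratio has 16 parts, so with N = 1146 the expected counts are:
  purple-stemmed cut-leaf: 1146 × 9/16 = 644.625
  purple-stemmed potato-leaf: 1146 × 3/16 = 214.875
  green-stemmed cut-leaf: 1146 × 3/16 = 214.875
  green-stemmed potato-leaf: 1146 × 1/16 = 71.625
χ² = Σ (O − E)² / E
  purple-stemmed cut-leaf: (629 − 644.625)² / 644.625 = 0.3787
  purple-stemmed potato-leaf: (224 − 214.875)² / 214.875 = 0.3875
  green-stemmed cut-leaf: (222 − 214.875)² / 214.875 = 0.2363
  green-stemmed potato-leaf: (71 − 71.625)² / 71.625 = 0.0055
χ² = 0.3787 + 0.3875 + 0.2363 + 0.0055 = 1.008
Degrees of freedom = 4 − 1 = 3; critical value at α = 0.1 is 6.251.
Since 1.008 < 6.251, we fail to reject the null hypothesis — the data are consistent with the 9:3:3:1 ratio.

1.008; consistent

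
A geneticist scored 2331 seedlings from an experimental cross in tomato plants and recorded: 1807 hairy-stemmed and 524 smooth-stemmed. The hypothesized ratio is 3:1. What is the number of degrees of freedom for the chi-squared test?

A goodness-of-fit test with 2 phenotype classes has df = 2 − 1 = 1.

1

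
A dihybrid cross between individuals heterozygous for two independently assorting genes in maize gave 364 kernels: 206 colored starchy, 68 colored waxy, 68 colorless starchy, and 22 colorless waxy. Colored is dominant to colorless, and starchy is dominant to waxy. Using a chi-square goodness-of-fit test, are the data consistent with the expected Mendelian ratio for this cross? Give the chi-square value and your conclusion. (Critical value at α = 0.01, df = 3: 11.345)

0.034; consistent

A dihybrid F₂ with independent assortment and complete dominance at both loci gives a 9:3:3:1 phenotypic ratio.
The 9:3:3:1 ratio has 16 parts, so with N = 364 the expected counts are:
  colored starchy: 364 × 9/16 = 204.75
  colored waxy: 364 × 3/16 = 68.25
  colorless starchy: 364 × 3/16 = 68.25
  colorless waxy: 364 × 1/16 = 22.75
χ² = Σ (O − E)² / E
  colored starchy: (206 − 204.75)² / 204.75 = 0.0076
  colored waxy: (68 − 68.25)² / 68.25 = 0.0009
  colorless starchy: (68 − 68.25)² / 68.25 = 0.0009
  colorless waxy: (22 − 22.75)² / 22.75 = 0.0247
χ² = 0.0076 + 0.0009 + 0.0009 + 0.0247 = 0.0341 ≈ 0.034
Degrees of freedom = 4 − 1 = 3; critical value at α = 0.01 is 11.345.
Since 0.034 < 11.345, we fail to reject the null hypothesis — the data are consistent with the 9:3:3:1 ratio.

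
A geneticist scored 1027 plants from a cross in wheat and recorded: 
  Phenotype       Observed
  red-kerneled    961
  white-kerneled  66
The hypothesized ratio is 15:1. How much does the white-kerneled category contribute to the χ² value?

0.051

Under the 15:1 hypothesis (Σ ratio = 16, N = 1027):
  red-kerneled: 1027 × 15/16 = 962.8125
  white-kerneled: 1027 × 1/16 = 64.1875
Contribution of white-kerneled: (66 − 64.1875)² / 64.1875 = 0.0512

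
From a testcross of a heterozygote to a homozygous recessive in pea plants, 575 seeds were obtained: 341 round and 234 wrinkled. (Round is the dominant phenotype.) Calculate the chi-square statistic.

A testcross of a heterozygote (Aa × aa) gives a 1:1 phenotypic ratio.
Expected counts for N = 575 under a 1:1 ratio (total parts = 2):
  round: 575 × 1/2 = 287.5
  wrinkled: 575 × 1/2 = 287.5
χ² = Σ (O − E)² / E
  round: (341 − 287.5)² / 287.5 = 9.9557
  wrinkled: (234 − 287.5)² / 287.5 = 9.9557
χ² = 9.9557 + 9.9557 = 19.9114 ≈ 19.911

19.911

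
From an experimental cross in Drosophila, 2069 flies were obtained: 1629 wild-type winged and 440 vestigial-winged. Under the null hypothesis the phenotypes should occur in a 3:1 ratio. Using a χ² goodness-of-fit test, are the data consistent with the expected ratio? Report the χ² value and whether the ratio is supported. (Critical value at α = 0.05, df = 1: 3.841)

Under the 3:1 hypothesis (Σ ratio = 4, N = 2069):
  wild-type winged: 2069 × 3/4 = 1551.75
  vestigial-winged: 2069 × 1/4 = 517.25
χ² = Σ (O − E)² / E
  wild-type winged: (1629 − 1551.75)² / 1551.75 = 3.8457
  vestigial-winged: (440 − 517.25)² / 517.25 = 11.5371
χ² = 3.8457 + 11.5371 = 15.3828 ≈ 15.383
Degrees of freedom = 2 − 1 = 1; critical value at α = 0.05 is 3.841.
Since 15.383 > 3.841, we reject the null hypothesis — the data do not fit the 3:1 ratio.

15.383; not consistent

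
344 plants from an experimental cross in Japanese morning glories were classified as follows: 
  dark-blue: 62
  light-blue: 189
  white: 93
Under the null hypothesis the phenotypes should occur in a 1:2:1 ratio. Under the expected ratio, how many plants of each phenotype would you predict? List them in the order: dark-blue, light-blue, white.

86, 172, 86

Under the 1:2:1 hypothesis (Σ ratio = 4, N = 344):
  dark-blue: 344 × 1/4 = 86
  light-blue: 344 × 2/4 = 172
  white: 344 × 1/4 = 86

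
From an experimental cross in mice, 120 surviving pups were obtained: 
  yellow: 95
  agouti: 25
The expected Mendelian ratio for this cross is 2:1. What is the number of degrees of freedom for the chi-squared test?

A goodness-of-fit test with 2 phenotype classes has df = 2 − 1 = 1.

1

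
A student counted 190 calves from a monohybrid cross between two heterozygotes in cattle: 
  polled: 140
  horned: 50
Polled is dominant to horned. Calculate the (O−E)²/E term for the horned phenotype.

For a monohybrid cross between heterozygotes with complete dominance, the expected phenotypic ratio is 3:1.
Expected counts for N = 190 under a 3:1 ratio (total parts = 4):
  polled: 190 × 3/4 = 142.5
  horned: 190 × 1/4 = 47.5
Contribution of horned: (50 − 47.5)² / 47.5 = 0.1316

0.132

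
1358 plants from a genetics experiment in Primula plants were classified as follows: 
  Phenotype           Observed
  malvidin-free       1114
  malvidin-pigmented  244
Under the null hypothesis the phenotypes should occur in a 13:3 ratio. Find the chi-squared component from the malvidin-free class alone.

0.102

The 13:3 ratio has 16 parts, so with N = 1358 the expected counts are:
  malvidin-free: 1358 × 13/16 = 1103.375
  malvidin-pigmented: 1358 × 3/16 = 254.625
Contribution of malvidin-free: (1114 − 1103.375)² / 1103.375 = 0.1023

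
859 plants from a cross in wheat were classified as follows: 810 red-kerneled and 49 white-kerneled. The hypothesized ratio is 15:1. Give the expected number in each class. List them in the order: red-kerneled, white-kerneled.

Expected counts for N = 859 under a 15:1 ratio (total parts = 16):
  red-kerneled: 859 × 15/16 = 805.3125
  white-kerneled: 859 × 1/16 = 53.6875

805.3125, 53.6875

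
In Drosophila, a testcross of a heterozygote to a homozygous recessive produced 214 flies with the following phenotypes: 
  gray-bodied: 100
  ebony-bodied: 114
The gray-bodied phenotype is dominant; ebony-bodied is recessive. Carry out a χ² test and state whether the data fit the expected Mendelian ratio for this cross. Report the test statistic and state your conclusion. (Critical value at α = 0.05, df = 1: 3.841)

0.916; consistent

A testcross of a heterozygote (Aa × aa) gives a 1:1 phenotypic ratio.
Total ratio parts = 2. Expected numbers out of 214:
  gray-bodied: 214 × 1/2 = 107
  ebony-bodied: 214 × 1/2 = 107
χ² = Σ (O − E)² / E
  gray-bodied: (100 − 107)² / 107 = 0.4579
  ebony-bodied: (114 − 107)² / 107 = 0.4579
χ² = 0.4579 + 0.4579 = 0.9158 ≈ 0.916
Degrees of freedom = 2 − 1 = 1; critical value at α = 0.05 is 3.841.
Since 0.916 < 3.841, we fail to reject the null hypothesis — the data are consistent with the 1:1 ratio.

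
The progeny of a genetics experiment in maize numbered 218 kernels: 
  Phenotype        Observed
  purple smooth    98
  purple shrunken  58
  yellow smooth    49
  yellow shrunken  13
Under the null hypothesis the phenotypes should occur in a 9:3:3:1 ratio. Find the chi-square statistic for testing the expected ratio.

Expected counts for N = 218 under a 9:3:3:1 ratio (total parts = 16):
  purple smooth: 218 × 9/16 = 122.625
  purple shrunken: 218 × 3/16 = 40.875
  yellow smooth: 218 × 3/16 = 40.875
  yellow shrunken: 218 × 1/16 = 13.625
χ² = Σ (O − E)² / E
  purple smooth: (98 − 122.625)² / 122.625 = 4.9451
  purple shrunken: (58 − 40.875)² / 40.875 = 7.1747
  yellow smooth: (49 − 40.875)² / 40.875 = 1.6151
  yellow shrunken: (13 − 13.625)² / 13.625 = 0.0287
χ² = 4.9451 + 7.1747 + 1.6151 + 0.0287 = 13.7636 ≈ 13.764

13.764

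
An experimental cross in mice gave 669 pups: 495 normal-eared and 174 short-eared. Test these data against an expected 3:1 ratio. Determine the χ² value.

0.363

The 3:1 ratio has 4 parts, so with N = 669 the expected counts are:
  normal-eared: 669 × 3/4 = 501.75
  short-eared: 669 × 1/4 = 167.25
χ² = Σ (O − E)² / E
  normal-eared: (495 − 501.75)² / 501.75 = 0.0908
  short-eared: (174 − 167.25)² / 167.25 = 0.2724
χ² = 0.0908 + 0.2724 = 0.3632 ≈ 0.363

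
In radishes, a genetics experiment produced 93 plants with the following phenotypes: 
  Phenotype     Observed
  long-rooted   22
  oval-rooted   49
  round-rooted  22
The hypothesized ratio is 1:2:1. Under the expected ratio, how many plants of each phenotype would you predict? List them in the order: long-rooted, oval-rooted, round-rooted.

Total ratio parts = 4. Expected numbers out of 93:
  long-rooted: 93 × 1/4 = 23.25
  oval-rooted: 93 × 2/4 = 46.5
  round-rooted: 93 × 1/4 = 23.25

23.25, 46.5, 23.25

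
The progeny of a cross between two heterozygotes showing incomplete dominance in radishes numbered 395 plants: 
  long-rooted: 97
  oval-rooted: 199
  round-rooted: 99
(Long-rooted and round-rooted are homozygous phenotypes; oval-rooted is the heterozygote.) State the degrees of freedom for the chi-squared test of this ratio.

With incomplete dominance, a heterozygote × heterozygote cross gives a 1:2:1 phenotypic ratio.
A goodness-of-fit test with 3 phenotype classes has df = 3 − 1 = 2.

2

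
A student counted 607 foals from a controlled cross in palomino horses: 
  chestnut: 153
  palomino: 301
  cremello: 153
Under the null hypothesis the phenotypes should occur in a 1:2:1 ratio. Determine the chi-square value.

Under the 1:2:1 hypothesis (Σ ratio = 4, N = 607):
  chestnut: 607 × 1/4 = 151.75
  palomino: 607 × 2/4 = 303.5
  cremello: 607 × 1/4 = 151.75
χ² = Σ (O − E)² / E
  chestnut: (153 − 151.75)² / 151.75 = 0.0103
  palomino: (301 − 303.5)² / 303.5 = 0.0206
  cremello: (153 − 151.75)² / 151.75 = 0.0103
χ² = 0.0103 + 0.0206 + 0.0103 = 0.0412 ≈ 0.041

0.041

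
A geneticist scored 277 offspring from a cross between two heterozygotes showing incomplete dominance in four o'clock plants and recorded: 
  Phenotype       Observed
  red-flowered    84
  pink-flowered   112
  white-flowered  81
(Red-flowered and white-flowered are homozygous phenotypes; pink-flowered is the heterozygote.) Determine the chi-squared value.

With incomplete dominance, a heterozygote × heterozygote cross gives a 1:2:1 phenotypic ratio.
Under the 1:2:1 hypothesis (Σ ratio = 4, N = 277):
  red-flowered: 277 × 1/4 = 69.25
  pink-flowered: 277 × 2/4 = 138.5
  white-flowered: 277 × 1/4 = 69.25
χ² = Σ (O − E)² / E
  red-flowered: (84 − 69.25)² / 69.25 = 3.1417
  pink-flowered: (112 − 138.5)² / 138.5 = 5.0704
  white-flowered: (81 − 69.25)² / 69.25 = 1.9937
χ² = 3.1417 + 5.0704 + 1.9937 = 10.2058 ≈ 10.206

10.206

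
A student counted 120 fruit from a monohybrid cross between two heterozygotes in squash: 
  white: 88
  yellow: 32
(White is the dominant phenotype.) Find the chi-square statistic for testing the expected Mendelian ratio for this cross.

0.178

For a monohybrid cross between heterozygotes with complete dominance, the expected phenotypic ratio is 3:1.
Total ratio parts = 4. Expected numbers out of 120:
  white: 120 × 3/4 = 90
  yellow: 120 × 1/4 = 30
χ² = Σ (O − E)² / E
  white: (88 − 90)² / 90 = 0.0444
  yellow: (32 − 30)² / 30 = 0.1333
χ² = 0.0444 + 0.1333 = 0.1777 ≈ 0.178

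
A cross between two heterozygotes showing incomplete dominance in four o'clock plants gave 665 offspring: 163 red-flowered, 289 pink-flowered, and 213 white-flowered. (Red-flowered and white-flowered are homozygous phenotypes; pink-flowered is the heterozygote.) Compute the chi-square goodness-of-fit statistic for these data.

With incomplete dominance, a heterozygote × heterozygote cross gives a 1:2:1 phenotypic ratio.
Under the 1:2:1 hypothesis (Σ ratio = 4, N = 665):
  red-flowered: 665 × 1/4 = 166.25
  pink-flowered: 665 × 2/4 = 332.5
  white-flowered: 665 × 1/4 = 166.25
χ² = Σ (O − E)² / E
  red-flowered: (163 − 166.25)² / 166.25 = 0.0635
  pink-flowered: (289 − 332.5)² / 332.5 = 5.6910
  white-flowered: (213 − 166.25)² / 166.25 = 13.1462
χ² = 0.0635 + 5.6910 + 13.1462 = 18.9007 ≈ 18.901

18.901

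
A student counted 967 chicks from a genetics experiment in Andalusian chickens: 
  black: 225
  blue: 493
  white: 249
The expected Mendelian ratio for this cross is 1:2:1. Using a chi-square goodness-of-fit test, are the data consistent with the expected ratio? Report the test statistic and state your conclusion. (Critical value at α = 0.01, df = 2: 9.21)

1.565; consistent

The 1:2:1 ratio has 4 parts, so with N = 967 the expected counts are:
  black: 967 × 1/4 = 241.75
  blue: 967 × 2/4 = 483.5
  white: 967 × 1/4 = 241.75
χ² = Σ (O − E)² / E
  black: (225 − 241.75)² / 241.75 = 1.1605
  blue: (493 − 483.5)² / 483.5 = 0.1867
  white: (249 − 241.75)² / 241.75 = 0.2174
χ² = 1.1605 + 0.1867 + 0.2174 = 1.5646 ≈ 1.565
Degrees of freedom = 3 − 1 = 2; critical value at α = 0.01 is 9.21.
Since 1.565 < 9.21, we fail to reject the null hypothesis — the data are consistent with the 1:2:1 ratio.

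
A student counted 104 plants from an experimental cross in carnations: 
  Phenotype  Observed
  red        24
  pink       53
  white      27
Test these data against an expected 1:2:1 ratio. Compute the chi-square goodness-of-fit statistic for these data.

Expected counts for N = 104 under a 1:2:1 ratio (total parts = 4):
  red: 104 × 1/4 = 26
  pink: 104 × 2/4 = 52
  white: 104 × 1/4 = 26
χ² = Σ (O − E)² / E
  red: (24 − 26)² / 26 = 0.1538
  pink: (53 − 52)² / 52 = 0.0192
  white: (27 − 26)² / 26 = 0.0385
χ² = 0.1538 + 0.0192 + 0.0385 = 0.2115 ≈ 0.212

0.212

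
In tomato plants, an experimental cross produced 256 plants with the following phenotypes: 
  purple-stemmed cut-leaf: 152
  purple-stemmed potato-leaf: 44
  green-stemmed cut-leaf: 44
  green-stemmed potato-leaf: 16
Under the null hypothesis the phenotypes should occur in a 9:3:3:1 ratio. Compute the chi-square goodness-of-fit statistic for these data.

The 9:3:3:1 ratio has 16 parts, so with N = 256 the expected counts are:
  purple-stemmed cut-leaf: 256 × 9/16 = 144
  purple-stemmed potato-leaf: 256 × 3/16 = 48
  green-stemmed cut-leaf: 256 × 3/16 = 48
  green-stemmed potato-leaf: 256 × 1/16 = 16
χ² = Σ (O − E)² / E
  purple-stemmed cut-leaf: (152 − 144)² / 144 = 0.4444
  purple-stemmed potato-leaf: (44 − 48)² / 48 = 0.3333
  green-stemmed cut-leaf: (44 − 48)² / 48 = 0.3333
  green-stemmed potato-leaf: (16 − 16)² / 16 = 0.0000
χ² = 0.4444 + 0.3333 + 0.3333 + 0.0000 = 1.111

1.111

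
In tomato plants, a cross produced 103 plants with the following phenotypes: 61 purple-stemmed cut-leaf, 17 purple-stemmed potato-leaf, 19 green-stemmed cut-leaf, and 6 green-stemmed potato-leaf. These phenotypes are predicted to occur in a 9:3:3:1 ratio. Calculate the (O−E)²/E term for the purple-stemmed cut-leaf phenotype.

0.162

Expected counts for N = 103 under a 9:3:3:1 ratio (total parts = 16):
  purple-stemmed cut-leaf: 103 × 9/16 = 57.9375
  purple-stemmed potato-leaf: 103 × 3/16 = 19.3125
  green-stemmed cut-leaf: 103 × 3/16 = 19.3125
  green-stemmed potato-leaf: 103 × 1/16 = 6.4375
Contribution of purple-stemmed cut-leaf: (61 − 57.9375)² / 57.9375 = 0.1619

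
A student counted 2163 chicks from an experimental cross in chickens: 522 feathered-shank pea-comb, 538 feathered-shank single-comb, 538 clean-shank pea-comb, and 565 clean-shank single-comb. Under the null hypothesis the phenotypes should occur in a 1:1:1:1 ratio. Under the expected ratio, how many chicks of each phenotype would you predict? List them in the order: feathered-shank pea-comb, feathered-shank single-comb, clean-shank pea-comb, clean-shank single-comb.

Total ratio parts = 4. Expected numbers out of 2163:
  feathered-shank pea-comb: 2163 × 1/4 = 540.75
  feathered-shank single-comb: 2163 × 1/4 = 540.75
  clean-shank pea-comb: 2163 × 1/4 = 540.75
  clean-shank single-comb: 2163 × 1/4 = 540.75

540.75, 540.75, 540.75, 540.75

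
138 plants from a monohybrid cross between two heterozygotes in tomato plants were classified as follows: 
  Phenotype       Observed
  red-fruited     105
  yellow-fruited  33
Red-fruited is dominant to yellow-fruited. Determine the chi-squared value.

0.087

For a monohybrid cross between heterozygotes with complete dominance, the expected phenotypic ratio is 3:1.
Total ratio parts = 4. Expected numbers out of 138:
  red-fruited: 138 × 3/4 = 103.5
  yellow-fruited: 138 × 1/4 = 34.5
χ² = Σ (O − E)² / E
  red-fruited: (105 − 103.5)² / 103.5 = 0.0217
  yellow-fruited: (33 − 34.5)² / 34.5 = 0.0652
χ² = 0.0217 + 0.0652 = 0.0869 ≈ 0.087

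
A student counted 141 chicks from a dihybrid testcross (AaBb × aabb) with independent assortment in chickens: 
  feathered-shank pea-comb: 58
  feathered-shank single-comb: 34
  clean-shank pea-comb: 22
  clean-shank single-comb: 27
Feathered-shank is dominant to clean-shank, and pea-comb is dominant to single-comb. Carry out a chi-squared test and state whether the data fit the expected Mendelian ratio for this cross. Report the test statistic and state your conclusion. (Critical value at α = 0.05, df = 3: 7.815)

A dihybrid testcross with independent assortment gives a 1:1:1:1 ratio.
Total ratio parts = 4. Expected numbers out of 141:
  feathered-shank pea-comb: 141 × 1/4 = 35.25
  feathered-shank single-comb: 141 × 1/4 = 35.25
  clean-shank pea-comb: 141 × 1/4 = 35.25
  clean-shank single-comb: 141 × 1/4 = 35.25
χ² = Σ (O − E)² / E
  feathered-shank pea-comb: (58 − 35.25)² / 35.25 = 14.6826
  feathered-shank single-comb: (34 − 35.25)² / 35.25 = 0.0443
  clean-shank pea-comb: (22 − 35.25)² / 35.25 = 4.9805
  clean-shank single-comb: (27 − 35.25)² / 35.25 = 1.9309
χ² = 14.6826 + 0.0443 + 4.9805 + 1.9309 = 21.6383 ≈ 21.638
Degrees of freedom = 4 − 1 = 3; critical value at α = 0.05 is 7.815.
Since 21.638 > 7.815, we reject the null hypothesis — the data do not fit the 1:1:1:1 ratio.

21.638; not consistent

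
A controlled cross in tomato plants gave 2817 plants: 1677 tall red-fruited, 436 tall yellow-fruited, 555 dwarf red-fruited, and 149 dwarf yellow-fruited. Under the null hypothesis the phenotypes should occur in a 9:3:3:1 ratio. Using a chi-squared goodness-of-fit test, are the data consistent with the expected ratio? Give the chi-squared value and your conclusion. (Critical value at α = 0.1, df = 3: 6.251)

Expected counts for N = 2817 under a 9:3:3:1 ratio (total parts = 16):
  tall red-fruited: 2817 × 9/16 = 1584.5625
  tall yellow-fruited: 2817 × 3/16 = 528.1875
  dwarf red-fruited: 2817 × 3/16 = 528.1875
  dwarf yellow-fruited: 2817 × 1/16 = 176.0625
χ² = Σ (O − E)² / E
  tall red-fruited: (1677 − 1584.5625)² / 1584.5625 = 5.3925
  tall yellow-fruited: (436 − 528.1875)² / 528.1875 = 16.0900
  dwarf red-fruited: (555 − 528.1875)² / 528.1875 = 1.3611
  dwarf yellow-fruited: (149 − 176.0625)² / 176.0625 = 4.1598
χ² = 5.3925 + 16.0900 + 1.3611 + 4.1598 = 27.0034 ≈ 27.003
Degrees of freedom = 4 − 1 = 3; critical value at α = 0.1 is 6.251.
Since 27.003 > 6.251, we reject the null hypothesis — the data do not fit the 9:3:3:1 ratio.

27.003; not consistent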